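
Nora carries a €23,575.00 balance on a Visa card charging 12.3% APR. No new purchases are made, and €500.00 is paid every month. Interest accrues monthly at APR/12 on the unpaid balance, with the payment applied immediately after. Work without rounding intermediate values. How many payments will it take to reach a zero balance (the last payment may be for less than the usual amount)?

65 months

Monthly rate r = 12.3%/12 = 1.025% = 0.01025.
Recurrence: B ← B·(1+r) − €500.00.
Month 1: interest €241.64; balance after payment €23,316.64.
Month 2: interest €239.00; balance after payment €23,055.64.
Closed form: n = −ln(1 − rB₀/P)/ln(1+r) = −ln(0.51671)/ln(1.01025) ≈ 64.746, so the balance reaches zero during payment 65.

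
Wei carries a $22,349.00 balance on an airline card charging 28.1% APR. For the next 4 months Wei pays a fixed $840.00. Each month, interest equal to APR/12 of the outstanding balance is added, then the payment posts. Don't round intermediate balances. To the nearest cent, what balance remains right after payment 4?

$21,037.17

Monthly rate r = 28.1%/12 = 2.34167% = 0.0234167.
Each month: B ← B·(1+r) − $840.00.
Month 1: interest $523.34; balance after payment $22,032.34.
Month 2: interest $515.92; balance after payment $21,708.26.
Month 3: interest $508.34; balance after payment $21,376.60.
Month 4: interest $500.57; balance after payment $21,037.17.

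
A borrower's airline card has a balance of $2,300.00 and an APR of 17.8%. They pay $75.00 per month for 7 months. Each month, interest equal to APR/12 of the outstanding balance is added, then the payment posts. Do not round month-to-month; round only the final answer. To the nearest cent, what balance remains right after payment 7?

$2,000.76

Monthly rate r = 17.8%/12 = 1.48333% = 0.0148333.
Each month: B ← B·(1+r) − $75.00.
Month 1: interest $34.12; balance after payment $2,259.12.
Month 2: interest $33.51; balance after payment $2,217.63.
Month 3: interest $32.89; balance after payment $2,175.52.
Month 4: interest $32.27; balance after payment $2,132.79.
Month 5: interest $31.64; balance after payment $2,089.43.
Month 6: interest $30.99; balance after payment $2,045.42.
Month 7: interest $30.34; balance after payment $2,000.76.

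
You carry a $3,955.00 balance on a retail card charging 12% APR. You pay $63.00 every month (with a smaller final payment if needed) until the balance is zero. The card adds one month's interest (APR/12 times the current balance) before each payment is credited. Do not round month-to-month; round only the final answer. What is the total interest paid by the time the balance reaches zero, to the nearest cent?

$2,302.21

Monthly rate r = 12%/12 = 1% = 0.01.
Payoff takes n = ⌈−ln(1 − rB₀/P)/ln(1+r)⌉ = ⌈99.320⌉ = 100 payments; the last is $20.21.
Total paid = 99·$63.00 + $20.21 = $6,257.21.
Total interest = total paid − principal = $6,257.21 − $3,955.00 = $2,302.21.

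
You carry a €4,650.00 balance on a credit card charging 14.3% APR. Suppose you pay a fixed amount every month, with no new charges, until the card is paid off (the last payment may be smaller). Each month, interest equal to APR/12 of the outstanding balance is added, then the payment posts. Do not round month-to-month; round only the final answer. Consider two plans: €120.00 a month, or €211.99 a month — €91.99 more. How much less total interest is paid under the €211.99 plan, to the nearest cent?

€852.95

Monthly rate r = 14.3%/12 = 1.19167% = 0.0119167.
At €120.00/mo: n = ⌈−ln(1 − rB₀/P)/ln(1+r)⌉ = 53 payments (last €35.27); total interest = total paid − €4,650.00 = €1,625.27.
At €211.99/mo: 26 payments (last €122.57); total interest €772.32.
Interest saved = €1,625.27 − €772.32 = €852.95.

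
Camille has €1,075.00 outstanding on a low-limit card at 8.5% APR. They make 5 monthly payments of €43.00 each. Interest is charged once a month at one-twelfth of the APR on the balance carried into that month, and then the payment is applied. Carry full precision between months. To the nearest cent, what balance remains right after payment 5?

€895.55

Monthly rate r = 8.5%/12 = 0.708333% = 0.00708333.
Each month: B ← B·(1+r) − €43.00.
Month 1: interest €7.61; balance after payment €1,039.61.
Month 2: interest €7.36; balance after payment €1,003.98.
Month 3: interest €7.11; balance after payment €968.09.
Month 4: interest €6.86; balance after payment €931.95.
Month 5: interest €6.60; balance after payment €895.55.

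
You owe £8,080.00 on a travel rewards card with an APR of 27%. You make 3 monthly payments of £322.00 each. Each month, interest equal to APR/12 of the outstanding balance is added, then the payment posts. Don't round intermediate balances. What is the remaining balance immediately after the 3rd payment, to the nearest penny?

£7,649.87

Monthly rate r = 27%/12 = 2.25% = 0.0225.
Each month: B ← B·(1+r) − £322.00.
Month 1: interest £181.80; balance after payment £7,939.80.
Month 2: interest £178.65; balance after payment £7,796.45.
Month 3: interest £175.42; balance after payment £7,649.87.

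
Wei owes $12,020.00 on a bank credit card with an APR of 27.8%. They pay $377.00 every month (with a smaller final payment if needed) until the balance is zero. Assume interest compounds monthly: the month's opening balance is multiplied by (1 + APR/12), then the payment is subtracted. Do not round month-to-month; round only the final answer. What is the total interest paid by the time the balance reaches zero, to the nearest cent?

Monthly rate r = 27.8%/12 = 2.31667% = 0.0231667.
Payoff takes n = ⌈−ln(1 − rB₀/P)/ln(1+r)⌉ = ⌈58.588⌉ = 59 payments; the last is $222.90.
Total paid = 58·$377.00 + $222.90 = $22,088.90.
Total interest = total paid − principal = $22,088.90 − $12,020.00 = $10,068.90.

$10,068.90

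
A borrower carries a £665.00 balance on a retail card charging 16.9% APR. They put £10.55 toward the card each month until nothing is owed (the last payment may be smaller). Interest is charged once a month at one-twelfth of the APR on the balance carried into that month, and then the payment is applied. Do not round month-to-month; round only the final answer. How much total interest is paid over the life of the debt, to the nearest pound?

£985

Monthly rate r = 16.9%/12 = 1.40833% = 0.0140833.
Payoff takes n = ⌈−ln(1 − rB₀/P)/ln(1+r)⌉ = ⌈156.362⌉ = 157 payments; the last is £3.84.
Total paid = 156·£10.55 + £3.84 = £1,649.64.
Total interest = total paid − principal = £1,649.64 − £665.00 = £984.64.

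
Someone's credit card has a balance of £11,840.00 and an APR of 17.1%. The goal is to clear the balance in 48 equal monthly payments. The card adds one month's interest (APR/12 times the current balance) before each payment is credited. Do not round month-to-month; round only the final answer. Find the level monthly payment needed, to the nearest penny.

£342.26

Monthly rate r = 17.1%/12 = 1.425% = 0.01425.
Level-payment amortization: P = B₀·r / (1 − (1+r)^(−n)) = 11840.00·0.01425 / (1 − 1.01425^(−48)).
Denominator 1 − (1+r)^(−48) = 0.492963512.
P = 168.72 / 0.492963512 ≈ 342.26.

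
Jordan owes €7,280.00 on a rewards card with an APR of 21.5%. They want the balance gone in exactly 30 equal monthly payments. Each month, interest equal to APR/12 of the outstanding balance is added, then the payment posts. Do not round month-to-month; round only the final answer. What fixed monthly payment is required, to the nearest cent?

€315.81

Monthly rate r = 21.5%/12 = 1.79167% = 0.0179167.
Level-payment amortization: P = B₀·r / (1 − (1+r)^(−n)) = 7280.00·0.0179167 / (1 − 1.01792^(−30)).
Denominator 1 − (1+r)^(−30) = 0.413006568.
P = 130.433 / 0.413006568 ≈ 315.81.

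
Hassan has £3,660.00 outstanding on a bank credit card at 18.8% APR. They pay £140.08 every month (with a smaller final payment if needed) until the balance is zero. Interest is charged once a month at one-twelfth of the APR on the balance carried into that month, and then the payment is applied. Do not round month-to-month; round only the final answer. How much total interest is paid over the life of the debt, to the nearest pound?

£1,085

Monthly rate r = 18.8%/12 = 1.56667% = 0.0156667.
Payoff takes n = ⌈−ln(1 − rB₀/P)/ln(1+r)⌉ = ⌈33.870⌉ = 34 payments; the last is £121.94.
Total paid = 33·£140.08 + £121.94 = £4,744.58.
Total interest = total paid − principal = £4,744.58 − £3,660.00 = £1,084.58.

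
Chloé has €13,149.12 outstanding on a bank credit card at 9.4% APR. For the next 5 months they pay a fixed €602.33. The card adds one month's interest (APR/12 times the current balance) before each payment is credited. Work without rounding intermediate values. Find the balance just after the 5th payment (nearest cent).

Monthly rate r = 9.4%/12 = 0.783333% = 0.00783333.
Each month: B ← B·(1+r) − €602.33.
Month 1: interest €103.00; balance after payment €12,649.79.
Month 2: interest €99.09; balance after payment €12,146.55.
Month 3: interest €95.15; balance after payment €11,639.37.
Month 4: interest €91.18; balance after payment €11,128.21.
Month 5: interest €87.17; balance after payment €10,613.06.

€10,613.06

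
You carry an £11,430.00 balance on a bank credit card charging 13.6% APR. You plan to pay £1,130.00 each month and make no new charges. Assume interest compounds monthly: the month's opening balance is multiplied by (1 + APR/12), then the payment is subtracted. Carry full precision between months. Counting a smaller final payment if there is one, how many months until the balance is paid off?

11 months

Monthly rate r = 13.6%/12 = 1.13333% = 0.0113333.
Recurrence: B ← B·(1+r) − £1,130.00.
Month 1: interest £129.54; balance after payment £10,429.54.
Month 2: interest £118.20; balance after payment £9,417.74.
Closed form: n = −ln(1 − rB₀/P)/ln(1+r) = −ln(0.88536)/ln(1.01133) ≈ 10.804, so the balance reaches zero during payment 11.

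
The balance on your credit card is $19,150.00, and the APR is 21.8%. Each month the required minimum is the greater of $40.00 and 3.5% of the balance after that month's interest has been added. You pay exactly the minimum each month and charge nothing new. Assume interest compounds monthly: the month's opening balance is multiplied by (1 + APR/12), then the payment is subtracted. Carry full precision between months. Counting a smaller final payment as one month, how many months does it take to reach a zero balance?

201 months

Monthly rate r = 21.8%/12 = 1.81667% = 0.0181667.
While 3.5% of the post-interest balance exceeds $40.00, each month B ← (B·(1+r))·(1 − 0.035), i.e. B shrinks by the factor (1+r)·0.965 = 0.98253.
This holds for months 1–161. Entering month 162 the balance is $1,121.77; 3.5% of the post-interest balance is now below $40.00, so the flat $40.00 minimum applies from here.
From month 162 a fixed $40.00 at rate r clears $1,121.77 in 40 more payments. Total: 161 + 40 = 201 months.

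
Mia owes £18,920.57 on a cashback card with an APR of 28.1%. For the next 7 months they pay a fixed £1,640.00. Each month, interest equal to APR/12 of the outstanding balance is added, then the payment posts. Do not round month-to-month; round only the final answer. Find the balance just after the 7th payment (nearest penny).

Monthly rate r = 28.1%/12 = 2.34167% = 0.0234167.
Each month: B ← B·(1+r) − £1,640.00.
Month 1: interest £443.06; balance after payment £17,723.63.
Month 2: interest £415.03; balance after payment £16,498.65.
Month 3: interest £386.34; balance after payment £15,245.00.
Month 4: interest £356.99; balance after payment £13,961.99.
Month 5: interest £326.94; balance after payment £12,648.93.
Month 6: interest £296.20; balance after payment £11,305.12.
Month 7: interest £264.73; balance after payment £9,929.85.

£9,929.85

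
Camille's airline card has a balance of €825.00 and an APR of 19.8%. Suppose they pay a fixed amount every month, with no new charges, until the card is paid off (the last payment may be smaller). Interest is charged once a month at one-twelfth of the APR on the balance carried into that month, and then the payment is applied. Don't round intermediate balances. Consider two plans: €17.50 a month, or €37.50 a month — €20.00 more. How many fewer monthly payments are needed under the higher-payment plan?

64 fewer payments

Monthly rate r = 19.8%/12 = 1.65% = 0.0165.
At €17.50/mo: n = ⌈−ln(1 − rB₀/P)/ln(1+r)⌉ = 92 payments (last €16.25); total interest = total paid − €825.00 = €783.75.
At €37.50/mo: 28 payments (last €20.98); total interest €208.48.
Payments saved = 92 − 28 = 64.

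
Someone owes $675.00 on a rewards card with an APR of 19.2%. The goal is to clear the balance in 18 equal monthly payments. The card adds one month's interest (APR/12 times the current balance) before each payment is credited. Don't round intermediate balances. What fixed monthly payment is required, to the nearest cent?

Monthly rate r = 19.2%/12 = 1.6% = 0.016.
Level-payment amortization: P = B₀·r / (1 − (1+r)^(−n)) = 675.00·0.016 / (1 − 1.016^(−18)).
Denominator 1 − (1+r)^(−18) = 0.248527215.
P = 10.8 / 0.248527215 ≈ 43.46.

$43.46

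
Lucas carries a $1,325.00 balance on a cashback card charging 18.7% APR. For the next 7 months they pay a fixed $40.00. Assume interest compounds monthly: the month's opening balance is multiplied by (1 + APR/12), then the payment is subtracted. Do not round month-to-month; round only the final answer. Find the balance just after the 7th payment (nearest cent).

Monthly rate r = 18.7%/12 = 1.55833% = 0.0155833.
Each month: B ← B·(1+r) − $40.00.
Month 1: interest $20.65; balance after payment $1,305.65.
Month 2: interest $20.35; balance after payment $1,285.99.
Month 3: interest $20.04; balance after payment $1,266.03.
Month 4: interest $19.73; balance after payment $1,245.76.
Month 5: interest $19.41; balance after payment $1,225.18.
Month 6: interest $19.09; balance after payment $1,204.27.
Month 7: interest $18.77; balance after payment $1,183.04.

$1,183.04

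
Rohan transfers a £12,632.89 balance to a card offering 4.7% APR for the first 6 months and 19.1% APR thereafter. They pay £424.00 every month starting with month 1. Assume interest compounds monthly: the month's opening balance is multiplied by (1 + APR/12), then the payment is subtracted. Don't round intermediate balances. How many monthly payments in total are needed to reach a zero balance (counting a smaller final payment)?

Promo months 1–6 at r₀ = 4.7%/12 = 0.00391667; months 7+ at r₁ = 19.1%/12 = 0.0159167.
After month 6: iterate B ← B·(1+r₀) − £424.00 for 6 months → £10,363.64.
Then at r₁ with £424.00/mo: n₂ = −ln(1 − r₁·B/P)/ln(1+r₁) ≈ 31.20 → 32 more payments.

38 payments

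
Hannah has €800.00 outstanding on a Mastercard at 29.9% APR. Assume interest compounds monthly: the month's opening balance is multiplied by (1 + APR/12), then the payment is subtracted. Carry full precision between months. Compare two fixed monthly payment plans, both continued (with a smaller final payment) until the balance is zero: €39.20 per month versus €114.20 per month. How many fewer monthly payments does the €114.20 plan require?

21 fewer payments

Monthly rate r = 29.9%/12 = 2.49167% = 0.0249167.
At €39.20/mo: n = ⌈−ln(1 − rB₀/P)/ln(1+r)⌉ = 29 payments (last €33.80); total interest = total paid − €800.00 = €331.40.
At €114.20/mo: 8 payments (last €90.92); total interest €90.32.
Payments saved = 29 − 8 = 21.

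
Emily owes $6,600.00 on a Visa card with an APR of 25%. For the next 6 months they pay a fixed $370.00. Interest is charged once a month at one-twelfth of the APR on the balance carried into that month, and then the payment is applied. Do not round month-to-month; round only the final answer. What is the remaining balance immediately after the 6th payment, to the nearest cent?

$5,130.29

Monthly rate r = 25%/12 = 2.08333% = 0.0208333.
Each month: B ← B·(1+r) − $370.00.
Month 1: interest $137.50; balance after payment $6,367.50.
Month 2: interest $132.66; balance after payment $6,130.16.
Month 3: interest $127.71; balance after payment $5,887.87.
Month 4: interest $122.66; balance after payment $5,640.53.
Month 5: interest $117.51; balance after payment $5,388.04.
Month 6: interest $112.25; balance after payment $5,130.29.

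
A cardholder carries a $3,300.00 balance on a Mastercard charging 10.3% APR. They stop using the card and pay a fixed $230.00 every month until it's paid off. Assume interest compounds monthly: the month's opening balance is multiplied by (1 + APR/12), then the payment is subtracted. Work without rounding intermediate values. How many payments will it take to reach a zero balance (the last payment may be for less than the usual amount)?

16 payments

Monthly rate r = 10.3%/12 = 0.858333% = 0.00858333.
Recurrence: B ← B·(1+r) − $230.00.
Month 1: interest $28.32; balance after payment $3,098.32.
Month 2: interest $26.59; balance after payment $2,894.92.
Closed form: n = −ln(1 − rB₀/P)/ln(1+r) = −ln(0.87685)/ln(1.00858) ≈ 15.377, so the balance reaches zero during payment 16.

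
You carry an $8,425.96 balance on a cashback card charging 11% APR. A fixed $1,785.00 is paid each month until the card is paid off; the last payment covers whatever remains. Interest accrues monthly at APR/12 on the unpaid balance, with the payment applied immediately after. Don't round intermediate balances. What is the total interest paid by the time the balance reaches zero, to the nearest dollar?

Monthly rate r = 11%/12 = 0.916667% = 0.00916667.
Payoff takes n = ⌈−ln(1 − rB₀/P)/ln(1+r)⌉ = ⌈4.848⌉ = 5 payments; the last is $1,514.16.
Total paid = 4·$1,785.00 + $1,514.16 = $8,654.16.
Total interest = total paid − principal = $8,654.16 − $8,425.96 = $228.20.

$228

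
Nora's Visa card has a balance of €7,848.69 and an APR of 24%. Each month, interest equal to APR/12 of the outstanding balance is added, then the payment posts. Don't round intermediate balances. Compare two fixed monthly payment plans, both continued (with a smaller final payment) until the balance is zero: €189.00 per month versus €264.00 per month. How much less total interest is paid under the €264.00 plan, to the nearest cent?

€4,905.83

Monthly rate r = 24%/12 = 2% = 0.02.
At €189.00/mo: n = ⌈−ln(1 − rB₀/P)/ln(1+r)⌉ = 90 payments (last €122.20); total interest = total paid − €7,848.69 = €9,094.51.
At €264.00/mo: 46 payments (last €157.37); total interest €4,188.68.
Interest saved = €9,094.51 − €4,188.68 = €4,905.83.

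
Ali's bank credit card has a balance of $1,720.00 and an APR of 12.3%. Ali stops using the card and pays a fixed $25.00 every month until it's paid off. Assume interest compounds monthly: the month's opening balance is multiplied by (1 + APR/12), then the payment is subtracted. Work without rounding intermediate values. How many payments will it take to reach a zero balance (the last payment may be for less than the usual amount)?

120 payments

Monthly rate r = 12.3%/12 = 1.025% = 0.01025.
Recurrence: B ← B·(1+r) − $25.00.
Month 1: interest $17.63; balance after payment $1,712.63.
Month 2: interest $17.55; balance after payment $1,705.18.
Closed form: n = −ln(1 − rB₀/P)/ln(1+r) = −ln(0.2948)/ln(1.01025) ≈ 119.776, so the balance reaches zero during payment 120.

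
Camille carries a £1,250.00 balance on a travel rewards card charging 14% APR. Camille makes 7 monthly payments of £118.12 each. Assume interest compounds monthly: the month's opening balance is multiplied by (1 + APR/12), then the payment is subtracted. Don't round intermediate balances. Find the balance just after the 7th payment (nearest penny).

£499.38

Monthly rate r = 14%/12 = 1.16667% = 0.0116667.
Each month: B ← B·(1+r) − £118.12.
Month 1: interest £14.58; balance after payment £1,146.46.
Month 2: interest £13.38; balance after payment £1,041.72.
Month 3: interest £12.15; balance after payment £935.75.
Month 4: interest £10.92; balance after payment £828.55.
Month 5: interest £9.67; balance after payment £720.10.
Month 6: interest £8.40; balance after payment £610.38.
Month 7: interest £7.12; balance after payment £499.38.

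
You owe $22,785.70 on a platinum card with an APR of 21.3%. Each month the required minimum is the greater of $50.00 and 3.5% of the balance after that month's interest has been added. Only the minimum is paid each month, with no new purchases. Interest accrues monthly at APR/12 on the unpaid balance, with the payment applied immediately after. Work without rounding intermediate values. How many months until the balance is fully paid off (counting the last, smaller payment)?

Monthly rate r = 21.3%/12 = 1.775% = 0.01775.
While 3.5% of the post-interest balance exceeds $50.00, each month B ← (B·(1+r))·(1 − 0.035), i.e. B shrinks by the factor (1+r)·0.965 = 0.98213.
This holds for months 1–155. Entering month 156 the balance is $1,392.41; 3.5% of the post-interest balance is now below $50.00, so the flat $50.00 minimum applies from here.
From month 156 a fixed $50.00 at rate r clears $1,392.41 in 39 more payments. Total: 155 + 39 = 194 months.

194 months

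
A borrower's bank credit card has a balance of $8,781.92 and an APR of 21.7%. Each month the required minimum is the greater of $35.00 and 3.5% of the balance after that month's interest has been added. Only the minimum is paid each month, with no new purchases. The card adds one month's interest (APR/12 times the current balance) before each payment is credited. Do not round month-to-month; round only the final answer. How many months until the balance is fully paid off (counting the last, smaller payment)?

164 months

Monthly rate r = 21.7%/12 = 1.80833% = 0.0180833.
While 3.5% of the post-interest balance exceeds $35.00, each month B ← (B·(1+r))·(1 − 0.035), i.e. B shrinks by the factor (1+r)·0.965 = 0.98245.
This holds for months 1–124. Entering month 125 the balance is $977.48; 3.5% of the post-interest balance is now below $35.00, so the flat $35.00 minimum applies from here.
From month 125 a fixed $35.00 at rate r clears $977.48 in 40 more payments. Total: 124 + 40 = 164 months.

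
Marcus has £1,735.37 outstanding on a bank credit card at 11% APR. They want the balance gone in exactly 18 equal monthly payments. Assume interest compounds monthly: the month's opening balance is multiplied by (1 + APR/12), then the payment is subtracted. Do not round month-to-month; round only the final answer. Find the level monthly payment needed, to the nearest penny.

Monthly rate r = 11%/12 = 0.916667% = 0.00916667.
Level-payment amortization: P = B₀·r / (1 − (1+r)^(−n)) = 1735.37·0.00916667 / (1 − 1.00917^(−18)).
Denominator 1 − (1+r)^(−18) = 0.151468729.
P = 15.9076 / 0.151468729 ≈ 105.02.

£105.02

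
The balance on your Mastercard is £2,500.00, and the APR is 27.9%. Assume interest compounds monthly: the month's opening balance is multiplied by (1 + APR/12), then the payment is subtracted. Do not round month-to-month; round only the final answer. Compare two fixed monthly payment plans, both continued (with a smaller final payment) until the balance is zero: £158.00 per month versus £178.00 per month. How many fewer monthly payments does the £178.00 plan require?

2 fewer payments

Monthly rate r = 27.9%/12 = 2.325% = 0.02325.
At £158.00/mo: n = ⌈−ln(1 − rB₀/P)/ln(1+r)⌉ = 20 payments (last £151.19); total interest = total paid − £2,500.00 = £653.19.
At £178.00/mo: 18 payments (last £36.02); total interest £562.02.
Payments saved = 20 − 18 = 2.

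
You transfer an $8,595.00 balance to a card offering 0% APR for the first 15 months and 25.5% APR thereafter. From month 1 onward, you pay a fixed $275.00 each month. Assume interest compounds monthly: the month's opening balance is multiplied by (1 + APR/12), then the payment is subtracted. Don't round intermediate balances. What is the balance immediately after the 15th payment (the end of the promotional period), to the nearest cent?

$4,470.00

Promo months 1–15 at r₀ = 0%/12 = 0; months 16+ at r₁ = 25.5%/12 = 0.02125.
After month 15 (no interest yet): B = $8,595.00 − 15·$275.00 = $4,470.00.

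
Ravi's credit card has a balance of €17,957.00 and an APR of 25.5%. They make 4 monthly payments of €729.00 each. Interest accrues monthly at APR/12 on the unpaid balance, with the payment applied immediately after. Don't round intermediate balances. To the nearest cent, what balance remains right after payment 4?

€16,522.42

Monthly rate r = 25.5%/12 = 2.125% = 0.02125.
Each month: B ← B·(1+r) − €729.00.
Month 1: interest €381.59; balance after payment €17,609.59.
Month 2: interest €374.20; balance after payment €17,254.79.
Month 3: interest €366.66; balance after payment €16,892.45.
Month 4: interest €358.96; balance after payment €16,522.42.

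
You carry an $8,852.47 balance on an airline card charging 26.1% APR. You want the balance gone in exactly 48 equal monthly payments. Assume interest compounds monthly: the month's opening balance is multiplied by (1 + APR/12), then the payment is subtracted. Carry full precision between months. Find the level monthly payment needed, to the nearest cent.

$298.98

Monthly rate r = 26.1%/12 = 2.175% = 0.02175.
Level-payment amortization: P = B₀·r / (1 − (1+r)^(−n)) = 8852.47·0.02175 / (1 − 1.02175^(−48)).
Denominator 1 − (1+r)^(−48) = 0.643994282.
P = 192.541 / 0.643994282 ≈ 298.98.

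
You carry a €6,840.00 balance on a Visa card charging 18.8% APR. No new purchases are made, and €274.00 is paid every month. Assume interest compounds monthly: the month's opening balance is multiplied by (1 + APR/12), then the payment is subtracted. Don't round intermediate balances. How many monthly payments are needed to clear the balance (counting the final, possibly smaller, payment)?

32 months

Monthly rate r = 18.8%/12 = 1.56667% = 0.0156667.
Recurrence: B ← B·(1+r) − €274.00.
Month 1: interest €107.16; balance after payment €6,673.16.
Month 2: interest €104.55; balance after payment €6,503.71.
Closed form: n = −ln(1 − rB₀/P)/ln(1+r) = −ln(0.60891)/ln(1.01567) ≈ 31.913, so the balance reaches zero during payment 32.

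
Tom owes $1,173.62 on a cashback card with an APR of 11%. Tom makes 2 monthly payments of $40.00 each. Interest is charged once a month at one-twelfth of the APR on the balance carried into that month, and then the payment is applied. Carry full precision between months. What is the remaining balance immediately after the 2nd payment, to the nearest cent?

Monthly rate r = 11%/12 = 0.916667% = 0.00916667.
Each month: B ← B·(1+r) − $40.00.
Month 1: interest $10.76; balance after payment $1,144.38.
Month 2: interest $10.49; balance after payment $1,114.87.

$1,114.87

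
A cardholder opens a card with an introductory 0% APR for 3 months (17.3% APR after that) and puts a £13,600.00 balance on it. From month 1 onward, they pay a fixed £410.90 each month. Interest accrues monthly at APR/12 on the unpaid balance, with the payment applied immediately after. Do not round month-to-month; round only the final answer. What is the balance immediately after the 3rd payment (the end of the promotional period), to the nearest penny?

£12,367.30

Promo months 1–3 at r₀ = 0%/12 = 0; months 4+ at r₁ = 17.3%/12 = 0.0144167.
After month 3 (no interest yet): B = £13,600.00 − 3·£410.90 = £12,367.30.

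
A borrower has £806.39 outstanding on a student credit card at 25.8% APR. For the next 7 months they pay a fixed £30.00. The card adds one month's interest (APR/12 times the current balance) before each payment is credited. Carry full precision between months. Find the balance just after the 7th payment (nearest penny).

Monthly rate r = 25.8%/12 = 2.15% = 0.0215.
Each month: B ← B·(1+r) − £30.00.
Month 1: interest £17.34; balance after payment £793.73.
Month 2: interest £17.07; balance after payment £780.79.
Month 3: interest £16.79; balance after payment £767.58.
Month 4: interest £16.50; balance after payment £754.08.
Month 5: interest £16.21; balance after payment £740.30.
Month 6: interest £15.92; balance after payment £726.21.
Month 7: interest £15.61; balance after payment £711.83.

£711.83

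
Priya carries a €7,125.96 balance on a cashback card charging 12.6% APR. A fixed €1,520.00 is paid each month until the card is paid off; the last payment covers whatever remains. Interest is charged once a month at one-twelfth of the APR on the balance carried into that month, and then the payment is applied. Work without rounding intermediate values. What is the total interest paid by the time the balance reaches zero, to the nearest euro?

€221

Monthly rate r = 12.6%/12 = 1.05% = 0.0105.
Payoff takes n = ⌈−ln(1 − rB₀/P)/ln(1+r)⌉ = ⌈4.833⌉ = 5 payments; the last is €1,266.73.
Total paid = 4·€1,520.00 + €1,266.73 = €7,346.73.
Total interest = total paid − principal = €7,346.73 − €7,125.96 = €220.77.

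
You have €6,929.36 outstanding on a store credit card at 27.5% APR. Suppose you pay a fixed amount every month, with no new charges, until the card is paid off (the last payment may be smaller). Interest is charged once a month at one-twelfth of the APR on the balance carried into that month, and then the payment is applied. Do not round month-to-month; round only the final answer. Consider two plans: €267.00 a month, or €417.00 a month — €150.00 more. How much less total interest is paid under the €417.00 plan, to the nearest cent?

€1,821.64

Monthly rate r = 27.5%/12 = 2.29167% = 0.0229167.
At €267.00/mo: n = ⌈−ln(1 − rB₀/P)/ln(1+r)⌉ = 40 payments (last €231.13); total interest = total paid − €6,929.36 = €3,714.77.
At €417.00/mo: 22 payments (last €65.49); total interest €1,893.13.
Interest saved = €3,714.77 − €1,893.13 = €1,821.64.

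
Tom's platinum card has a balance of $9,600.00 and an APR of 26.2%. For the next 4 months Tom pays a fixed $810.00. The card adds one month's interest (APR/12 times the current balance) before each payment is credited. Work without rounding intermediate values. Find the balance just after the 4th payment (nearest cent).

Monthly rate r = 26.2%/12 = 2.18333% = 0.0218333.
Each month: B ← B·(1+r) − $810.00.
Month 1: interest $209.60; balance after payment $8,999.60.
Month 2: interest $196.49; balance after payment $8,386.09.
Month 3: interest $183.10; balance after payment $7,759.19.
Month 4: interest $169.41; balance after payment $7,118.60.

$7,118.60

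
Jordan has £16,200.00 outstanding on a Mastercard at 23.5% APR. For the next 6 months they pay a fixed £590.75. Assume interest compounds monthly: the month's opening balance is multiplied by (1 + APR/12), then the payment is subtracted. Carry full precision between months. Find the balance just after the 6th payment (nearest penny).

Monthly rate r = 23.5%/12 = 1.95833% = 0.0195833.
Each month: B ← B·(1+r) − £590.75.
Month 1: interest £317.25; balance after payment £15,926.50.
Month 2: interest £311.89; balance after payment £15,647.64.
Month 3: interest £306.43; balance after payment £15,363.33.
Month 4: interest £300.87; balance after payment £15,073.44.
Month 5: interest £295.19; balance after payment £14,777.88.
Month 6: interest £289.40; balance after payment £14,476.53.

£14,476.53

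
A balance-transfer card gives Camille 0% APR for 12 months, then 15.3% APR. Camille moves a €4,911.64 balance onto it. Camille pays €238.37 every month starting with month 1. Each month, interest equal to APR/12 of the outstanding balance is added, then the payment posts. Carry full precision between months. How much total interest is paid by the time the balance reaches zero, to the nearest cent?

Promo months 1–12 at r₀ = 0%/12 = 0; months 13+ at r₁ = 15.3%/12 = 0.01275.
After month 12 (no interest yet): B = €4,911.64 − 12·€238.37 = €2,051.20.
Then at r₁ with €238.37/mo: n₂ = −ln(1 − r₁·B/P)/ln(1+r₁) ≈ 9.17 → 10 more payments.
Total paid = 21·€238.37 + €41.40 = €5,047.17; interest = €5,047.17 − €4,911.64 = €135.53.

€135.53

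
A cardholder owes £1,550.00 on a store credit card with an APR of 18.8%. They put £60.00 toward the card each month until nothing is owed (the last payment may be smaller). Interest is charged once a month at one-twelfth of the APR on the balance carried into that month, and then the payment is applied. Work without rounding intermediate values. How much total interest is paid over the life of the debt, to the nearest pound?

£452

Monthly rate r = 18.8%/12 = 1.56667% = 0.0156667.
Payoff takes n = ⌈−ln(1 − rB₀/P)/ln(1+r)⌉ = ⌈33.369⌉ = 34 payments; the last is £22.24.
Total paid = 33·£60.00 + £22.24 = £2,002.24.
Total interest = total paid − principal = £2,002.24 − £1,550.00 = £452.24.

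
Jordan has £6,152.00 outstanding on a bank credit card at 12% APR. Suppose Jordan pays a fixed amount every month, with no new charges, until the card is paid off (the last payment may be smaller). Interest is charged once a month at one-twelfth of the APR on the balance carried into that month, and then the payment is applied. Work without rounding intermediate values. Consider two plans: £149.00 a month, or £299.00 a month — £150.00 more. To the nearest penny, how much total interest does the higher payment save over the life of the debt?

£1,052.24

Monthly rate r = 12%/12 = 1% = 0.01.
At £149.00/mo: n = ⌈−ln(1 − rB₀/P)/ln(1+r)⌉ = 54 payments (last £77.58); total interest = total paid − £6,152.00 = £1,822.58.
At £299.00/mo: 24 payments (last £45.34); total interest £770.34.
Interest saved = £1,822.58 − £770.34 = £1,052.24.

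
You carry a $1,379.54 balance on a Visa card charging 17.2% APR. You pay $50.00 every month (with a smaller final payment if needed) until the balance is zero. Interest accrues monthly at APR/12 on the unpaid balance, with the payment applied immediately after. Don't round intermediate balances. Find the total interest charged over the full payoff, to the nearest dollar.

$389

Monthly rate r = 17.2%/12 = 1.43333% = 0.0143333.
Payoff takes n = ⌈−ln(1 − rB₀/P)/ln(1+r)⌉ = ⌈35.365⌉ = 36 payments; the last is $18.34.
Total paid = 35·$50.00 + $18.34 = $1,768.34.
Total interest = total paid − principal = $1,768.34 − $1,379.54 = $388.80.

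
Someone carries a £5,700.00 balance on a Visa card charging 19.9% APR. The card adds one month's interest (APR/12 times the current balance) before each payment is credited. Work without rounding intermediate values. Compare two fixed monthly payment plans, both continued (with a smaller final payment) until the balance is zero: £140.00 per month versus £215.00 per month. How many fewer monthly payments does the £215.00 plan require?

Monthly rate r = 19.9%/12 = 1.65833% = 0.0165833.
At £140.00/mo: n = ⌈−ln(1 − rB₀/P)/ln(1+r)⌉ = 69 payments (last £51.86); total interest = total paid − £5,700.00 = £3,871.86.
At £215.00/mo: 36 payments (last £46.56); total interest £1,871.56.
Payments saved = 69 − 36 = 33.

33 fewer payments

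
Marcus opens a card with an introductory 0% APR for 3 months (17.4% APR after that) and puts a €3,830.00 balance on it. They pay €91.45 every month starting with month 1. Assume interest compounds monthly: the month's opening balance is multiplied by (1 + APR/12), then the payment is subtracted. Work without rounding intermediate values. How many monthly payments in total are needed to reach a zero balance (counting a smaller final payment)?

61 months

Promo months 1–3 at r₀ = 0%/12 = 0; months 4+ at r₁ = 17.4%/12 = 0.0145.
After month 3 (no interest yet): B = €3,830.00 − 3·€91.45 = €3,555.65.
Then at r₁ with €91.45/mo: n₂ = −ln(1 − r₁·B/P)/ln(1+r₁) ≈ 57.63 → 58 more payments.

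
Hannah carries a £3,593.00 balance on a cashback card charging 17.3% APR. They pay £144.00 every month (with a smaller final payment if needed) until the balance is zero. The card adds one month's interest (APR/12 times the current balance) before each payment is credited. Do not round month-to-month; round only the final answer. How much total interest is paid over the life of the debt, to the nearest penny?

Monthly rate r = 17.3%/12 = 1.44167% = 0.0144167.
Payoff takes n = ⌈−ln(1 − rB₀/P)/ln(1+r)⌉ = ⌈31.148⌉ = 32 payments; the last is £21.43.
Total paid = 31·£144.00 + £21.43 = £4,485.43.
Total interest = total paid − principal = £4,485.43 − £3,593.00 = £892.43.

£892.43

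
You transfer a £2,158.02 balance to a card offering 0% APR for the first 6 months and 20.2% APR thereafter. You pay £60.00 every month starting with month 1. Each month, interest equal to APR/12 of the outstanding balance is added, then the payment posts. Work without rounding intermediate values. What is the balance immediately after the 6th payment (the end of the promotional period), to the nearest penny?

£1,798.02

Promo months 1–6 at r₀ = 0%/12 = 0; months 7+ at r₁ = 20.2%/12 = 0.0168333.
After month 6 (no interest yet): B = £2,158.02 − 6·£60.00 = £1,798.02.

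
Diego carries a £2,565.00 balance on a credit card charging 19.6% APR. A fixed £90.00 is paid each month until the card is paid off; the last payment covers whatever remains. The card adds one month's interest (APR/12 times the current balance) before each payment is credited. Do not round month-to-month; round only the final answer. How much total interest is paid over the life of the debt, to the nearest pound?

Monthly rate r = 19.6%/12 = 1.63333% = 0.0163333.
Payoff takes n = ⌈−ln(1 − rB₀/P)/ln(1+r)⌉ = ⌈38.665⌉ = 39 payments; the last is £60.00.
Total paid = 38·£90.00 + £60.00 = £3,480.00.
Total interest = total paid − principal = £3,480.00 − £2,565.00 = £915.00.

£915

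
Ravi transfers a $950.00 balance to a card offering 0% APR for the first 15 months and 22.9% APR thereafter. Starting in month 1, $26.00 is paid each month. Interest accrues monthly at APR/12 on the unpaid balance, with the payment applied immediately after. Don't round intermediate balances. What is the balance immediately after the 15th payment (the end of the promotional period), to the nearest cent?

Promo months 1–15 at r₀ = 0%/12 = 0; months 16+ at r₁ = 22.9%/12 = 0.0190833.
After month 15 (no interest yet): B = $950.00 − 15·$26.00 = $560.00.

$560.00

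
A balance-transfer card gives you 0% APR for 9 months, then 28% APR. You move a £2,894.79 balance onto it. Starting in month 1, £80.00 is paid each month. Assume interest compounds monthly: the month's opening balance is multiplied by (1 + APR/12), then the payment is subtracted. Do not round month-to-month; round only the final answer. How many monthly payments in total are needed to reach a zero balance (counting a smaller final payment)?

Promo months 1–9 at r₀ = 0%/12 = 0; months 10+ at r₁ = 28%/12 = 0.0233333.
After month 9 (no interest yet): B = £2,894.79 − 9·£80.00 = £2,174.79.
Then at r₁ with £80.00/mo: n₂ = −ln(1 − r₁·B/P)/ln(1+r₁) ≈ 43.61 → 44 more payments.

53 payments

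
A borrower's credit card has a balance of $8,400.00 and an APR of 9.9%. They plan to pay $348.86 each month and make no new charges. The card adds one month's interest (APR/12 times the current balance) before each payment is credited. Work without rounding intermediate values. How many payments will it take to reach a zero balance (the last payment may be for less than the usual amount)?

Monthly rate r = 9.9%/12 = 0.825% = 0.00825.
Recurrence: B ← B·(1+r) − $348.86.
Month 1: interest $69.30; balance after payment $8,120.44.
Month 2: interest $66.99; balance after payment $7,838.57.
Closed form: n = −ln(1 − rB₀/P)/ln(1+r) = −ln(0.80135)/ln(1.00825) ≈ 26.953, so the balance reaches zero during payment 27.

27 payments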